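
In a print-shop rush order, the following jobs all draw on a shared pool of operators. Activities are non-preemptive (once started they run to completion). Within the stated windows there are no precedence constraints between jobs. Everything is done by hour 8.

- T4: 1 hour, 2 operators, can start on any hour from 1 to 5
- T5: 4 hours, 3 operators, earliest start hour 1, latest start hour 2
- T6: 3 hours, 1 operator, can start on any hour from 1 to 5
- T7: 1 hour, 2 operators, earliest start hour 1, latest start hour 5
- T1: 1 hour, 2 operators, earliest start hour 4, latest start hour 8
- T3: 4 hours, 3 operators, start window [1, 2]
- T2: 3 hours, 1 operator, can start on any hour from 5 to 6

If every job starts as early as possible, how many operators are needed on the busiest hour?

Early-start schedule: T4@1, T5@1, T6@1, T7@1, T1@4, T3@1, T2@5.
Load per hour: hour 1: 11, hour 2: 7, hour 3: 7, hour 4: 8, hour 5: 1, hour 6: 1, hour 7: 1, hour 8: 0.
Peak is 11.

11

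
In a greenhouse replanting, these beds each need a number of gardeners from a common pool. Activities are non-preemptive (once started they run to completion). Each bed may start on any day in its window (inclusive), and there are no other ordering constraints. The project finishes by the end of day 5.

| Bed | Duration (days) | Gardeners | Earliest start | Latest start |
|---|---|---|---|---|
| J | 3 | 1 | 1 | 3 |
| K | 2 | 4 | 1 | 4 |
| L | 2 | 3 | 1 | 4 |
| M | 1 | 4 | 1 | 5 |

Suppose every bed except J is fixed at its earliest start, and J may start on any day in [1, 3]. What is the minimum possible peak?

J@1: d1:12  d2:8  d3:1  d4:0  d5:0 → peak 12
J@2: d1:11  d2:8  d3:1  d4:1  d5:0 → peak 11
J@3: d1:11  d2:7  d3:1  d4:1  d5:1 → peak 11
Best is J@2, peak 11.

11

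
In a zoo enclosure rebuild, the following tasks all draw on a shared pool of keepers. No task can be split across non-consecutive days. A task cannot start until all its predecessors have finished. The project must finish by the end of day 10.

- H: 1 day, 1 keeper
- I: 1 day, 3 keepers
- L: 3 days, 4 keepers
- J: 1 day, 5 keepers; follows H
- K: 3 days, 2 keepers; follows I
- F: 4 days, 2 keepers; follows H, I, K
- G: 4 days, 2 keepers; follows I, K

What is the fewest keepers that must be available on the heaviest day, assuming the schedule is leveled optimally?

Early-start (H@1, I@1, L@1, J@2, K@2, F@5, G@5) gives peak 11: d1:8  d2:11  d3:6  d4:2  d5:4  d6:4  d7:4  d8:4  d9:0  d10:0.
Shift L→2, J→5, F→6, G→6.
Schedule H@1, I@1, L@2, J@5, K@2, F@6, G@6: d1:4  d2:6  d3:6  d4:6  d5:5  d6:4  d7:4  d8:4  d9:4  d10:0 — peak 6.

6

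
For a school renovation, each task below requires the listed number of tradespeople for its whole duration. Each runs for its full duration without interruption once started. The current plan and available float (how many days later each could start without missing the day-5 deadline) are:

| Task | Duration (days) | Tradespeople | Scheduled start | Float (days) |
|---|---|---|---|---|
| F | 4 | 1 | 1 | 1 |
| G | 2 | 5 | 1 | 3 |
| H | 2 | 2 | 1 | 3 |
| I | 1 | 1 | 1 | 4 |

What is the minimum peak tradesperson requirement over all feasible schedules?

Early-start (F@1, G@1, H@1, I@1) gives peak 9: d1:9  d2:8  d3:1  d4:1  d5:0.
Shift H→3, I→3.
Schedule F@1, G@1, H@3, I@3: d1:6  d2:6  d3:4  d4:3  d5:0 — peak 6.

6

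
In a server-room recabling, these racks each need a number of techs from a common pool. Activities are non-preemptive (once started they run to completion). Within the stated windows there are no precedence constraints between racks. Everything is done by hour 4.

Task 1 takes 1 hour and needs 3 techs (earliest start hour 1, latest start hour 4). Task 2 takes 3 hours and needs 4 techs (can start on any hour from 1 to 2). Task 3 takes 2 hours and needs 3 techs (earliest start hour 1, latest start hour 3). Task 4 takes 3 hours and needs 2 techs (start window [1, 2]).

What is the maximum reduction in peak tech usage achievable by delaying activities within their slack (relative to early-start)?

Early-start peak: h1:12  h2:9  h3:6  h4:0 ⇒ 12.
Leveled (Task 1@1, Task 2@1, Task 3@2, Task 4@1): h1:9  h2:9  h3:9  h4:0 ⇒ 9.
Reduction 12 − 9 = 3.

3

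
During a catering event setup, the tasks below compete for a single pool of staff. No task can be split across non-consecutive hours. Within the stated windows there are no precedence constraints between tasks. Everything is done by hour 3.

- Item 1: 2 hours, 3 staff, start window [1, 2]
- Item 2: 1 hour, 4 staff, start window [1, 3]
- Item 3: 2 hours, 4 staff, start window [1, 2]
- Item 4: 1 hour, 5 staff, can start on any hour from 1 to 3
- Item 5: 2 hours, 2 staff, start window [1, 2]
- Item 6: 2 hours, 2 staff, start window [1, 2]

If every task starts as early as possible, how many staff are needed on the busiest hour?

Early-start schedule: Item 1@1, Item 2@1, Item 3@1, Item 4@1, Item 5@1, Item 6@1.
Load per hour: hour 1: 20, hour 2: 11, hour 3: 0.
Peak is 20.

20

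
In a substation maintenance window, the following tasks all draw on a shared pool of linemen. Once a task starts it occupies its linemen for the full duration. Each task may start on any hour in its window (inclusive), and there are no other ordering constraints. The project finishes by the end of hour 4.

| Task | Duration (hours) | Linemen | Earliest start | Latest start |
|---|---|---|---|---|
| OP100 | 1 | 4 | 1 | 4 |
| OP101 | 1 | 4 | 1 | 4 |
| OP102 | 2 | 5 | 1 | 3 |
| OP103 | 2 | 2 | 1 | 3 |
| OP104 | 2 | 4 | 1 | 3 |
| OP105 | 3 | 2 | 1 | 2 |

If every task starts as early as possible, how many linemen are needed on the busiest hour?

Early-start schedule: OP100@1, OP101@1, OP102@1, OP103@1, OP104@1, OP105@1.
Load per hour: hour 1: 21, hour 2: 13, hour 3: 2, hour 4: 0.
Peak is 21.

21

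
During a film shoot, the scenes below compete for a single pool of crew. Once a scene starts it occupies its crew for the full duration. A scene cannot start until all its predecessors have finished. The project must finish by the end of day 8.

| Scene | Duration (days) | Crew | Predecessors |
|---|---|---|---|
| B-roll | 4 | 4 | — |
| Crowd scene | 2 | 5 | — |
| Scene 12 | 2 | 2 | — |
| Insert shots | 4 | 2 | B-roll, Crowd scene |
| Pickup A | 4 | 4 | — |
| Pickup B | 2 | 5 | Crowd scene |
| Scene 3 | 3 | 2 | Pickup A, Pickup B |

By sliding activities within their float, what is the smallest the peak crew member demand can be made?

13

Early-start (B-roll@1, Crowd scene@1, Scene 12@1, Insert shots@5, Pickup A@1, Pickup B@3, Scene 3@5) gives peak 15: d1:15  d2:15  d3:13  d4:13  d5:4  d6:4  d7:4  d8:2.
Shift Scene 12→5.
Schedule B-roll@1, Crowd scene@1, Scene 12@5, Insert shots@5, Pickup A@1, Pickup B@3, Scene 3@5: d1:13  d2:13  d3:13  d4:13  d5:6  d6:6  d7:4  d8:2 — peak 13.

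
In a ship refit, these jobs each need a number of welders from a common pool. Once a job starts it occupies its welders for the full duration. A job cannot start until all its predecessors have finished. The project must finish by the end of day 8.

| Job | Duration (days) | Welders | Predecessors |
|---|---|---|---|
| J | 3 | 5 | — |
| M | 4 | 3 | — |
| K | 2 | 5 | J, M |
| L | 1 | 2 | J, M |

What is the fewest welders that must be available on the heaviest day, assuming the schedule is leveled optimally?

Schedule J@1, M@1, K@5, L@5: d1:8  d2:8  d3:8  d4:3  d5:7  d6:5  d7:0  d8:0 — peak 8.

8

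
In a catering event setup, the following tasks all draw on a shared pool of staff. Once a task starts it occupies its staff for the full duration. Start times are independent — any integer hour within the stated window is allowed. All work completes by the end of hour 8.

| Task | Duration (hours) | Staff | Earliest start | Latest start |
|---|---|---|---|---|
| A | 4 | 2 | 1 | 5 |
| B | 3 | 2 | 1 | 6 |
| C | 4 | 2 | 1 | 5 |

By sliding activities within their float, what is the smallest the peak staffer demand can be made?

Early-start (A@1, B@1, C@1) gives peak 6: h1:6  h2:6  h3:6  h4:4  h5:0  h6:0  h7:0  h8:0.
Shift C→4.
Schedule A@1, B@1, C@4: h1:4  h2:4  h3:4  h4:4  h5:2  h6:2  h7:2  h8:0 — peak 4.

4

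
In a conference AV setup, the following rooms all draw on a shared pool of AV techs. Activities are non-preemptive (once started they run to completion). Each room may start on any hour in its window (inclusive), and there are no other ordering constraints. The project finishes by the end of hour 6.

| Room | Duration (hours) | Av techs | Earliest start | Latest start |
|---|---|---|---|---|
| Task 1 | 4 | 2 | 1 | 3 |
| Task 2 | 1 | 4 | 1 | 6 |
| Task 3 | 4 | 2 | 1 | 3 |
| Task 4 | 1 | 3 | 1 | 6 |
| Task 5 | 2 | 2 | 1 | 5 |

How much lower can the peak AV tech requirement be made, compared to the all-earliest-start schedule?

Early-start peak: h1:13  h2:6  h3:4  h4:4  h5:0  h6:0 ⇒ 13.
Leveled (Task 1@1, Task 2@1, Task 3@2, Task 4@5, Task 5@2): h1:6  h2:6  h3:6  h4:4  h5:5  h6:0 ⇒ 6.
Reduction 13 − 6 = 7.

7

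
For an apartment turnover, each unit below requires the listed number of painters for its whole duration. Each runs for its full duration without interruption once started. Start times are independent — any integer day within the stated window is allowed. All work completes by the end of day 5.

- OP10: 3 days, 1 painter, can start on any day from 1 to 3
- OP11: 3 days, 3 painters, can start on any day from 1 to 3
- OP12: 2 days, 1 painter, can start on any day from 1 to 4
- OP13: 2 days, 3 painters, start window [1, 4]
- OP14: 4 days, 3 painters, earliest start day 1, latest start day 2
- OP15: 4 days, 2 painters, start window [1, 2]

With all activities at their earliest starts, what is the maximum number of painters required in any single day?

Early-start schedule: OP10@1, OP11@1, OP12@1, OP13@1, OP14@1, OP15@1.
Load per day: day 1: 13, day 2: 13, day 3: 9, day 4: 5, day 5: 0.
Peak is 13.

13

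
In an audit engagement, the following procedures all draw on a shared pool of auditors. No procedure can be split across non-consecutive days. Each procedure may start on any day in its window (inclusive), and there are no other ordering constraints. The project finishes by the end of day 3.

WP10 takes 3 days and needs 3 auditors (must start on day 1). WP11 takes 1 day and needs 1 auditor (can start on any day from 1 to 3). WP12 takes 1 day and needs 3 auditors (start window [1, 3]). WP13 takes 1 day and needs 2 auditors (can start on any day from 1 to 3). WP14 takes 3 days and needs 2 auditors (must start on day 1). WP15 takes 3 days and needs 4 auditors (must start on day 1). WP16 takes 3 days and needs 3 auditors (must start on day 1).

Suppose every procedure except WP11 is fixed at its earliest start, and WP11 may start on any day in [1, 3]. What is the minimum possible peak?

WP11@1: d1:18  d2:12  d3:12 → peak 18
WP11@2: d1:17  d2:13  d3:12 → peak 17
WP11@3: d1:17  d2:12  d3:13 → peak 17
Best is WP11@2, peak 17.

17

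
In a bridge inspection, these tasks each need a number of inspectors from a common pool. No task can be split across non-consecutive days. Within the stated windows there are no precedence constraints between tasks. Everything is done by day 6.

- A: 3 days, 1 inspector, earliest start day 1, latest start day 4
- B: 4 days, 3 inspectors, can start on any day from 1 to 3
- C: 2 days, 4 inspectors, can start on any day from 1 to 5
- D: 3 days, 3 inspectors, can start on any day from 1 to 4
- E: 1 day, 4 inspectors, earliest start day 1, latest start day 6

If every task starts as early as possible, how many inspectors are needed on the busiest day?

15

Early-start schedule: A@1, B@1, C@1, D@1, E@1.
Load per day: day 1: 15, day 2: 11, day 3: 7, day 4: 3, day 5: 0, day 6: 0.
Peak is 15.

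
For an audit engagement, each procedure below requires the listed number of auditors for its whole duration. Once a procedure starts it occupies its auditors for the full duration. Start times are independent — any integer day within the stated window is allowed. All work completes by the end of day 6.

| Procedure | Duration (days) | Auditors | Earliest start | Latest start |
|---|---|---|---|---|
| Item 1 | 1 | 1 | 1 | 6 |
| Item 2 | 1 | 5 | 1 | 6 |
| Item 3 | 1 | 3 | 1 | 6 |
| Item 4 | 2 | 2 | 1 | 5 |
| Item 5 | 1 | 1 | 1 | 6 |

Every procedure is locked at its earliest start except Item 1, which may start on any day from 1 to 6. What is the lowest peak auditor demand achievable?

Item 1@1: d1:12  d2:2  d3:0  d4:0  d5:0  d6:0 → peak 12
Item 1@2: d1:11  d2:3  d3:0  d4:0  d5:0  d6:0 → peak 11
Item 1@3: d1:11  d2:2  d3:1  d4:0  d5:0  d6:0 → peak 11
Item 1@4: d1:11  d2:2  d3:0  d4:1  d5:0  d6:0 → peak 11
Item 1@5: d1:11  d2:2  d3:0  d4:0  d5:1  d6:0 → peak 11
Item 1@6: d1:11  d2:2  d3:0  d4:0  d5:0  d6:1 → peak 11
Best is Item 1@2, peak 11.

11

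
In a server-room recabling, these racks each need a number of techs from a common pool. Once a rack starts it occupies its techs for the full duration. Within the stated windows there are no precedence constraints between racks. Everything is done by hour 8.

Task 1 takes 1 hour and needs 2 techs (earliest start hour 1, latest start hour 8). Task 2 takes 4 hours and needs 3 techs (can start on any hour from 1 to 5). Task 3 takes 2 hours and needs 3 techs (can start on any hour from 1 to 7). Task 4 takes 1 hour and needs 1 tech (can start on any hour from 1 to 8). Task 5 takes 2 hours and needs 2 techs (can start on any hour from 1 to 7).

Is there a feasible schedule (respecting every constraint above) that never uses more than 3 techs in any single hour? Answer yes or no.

no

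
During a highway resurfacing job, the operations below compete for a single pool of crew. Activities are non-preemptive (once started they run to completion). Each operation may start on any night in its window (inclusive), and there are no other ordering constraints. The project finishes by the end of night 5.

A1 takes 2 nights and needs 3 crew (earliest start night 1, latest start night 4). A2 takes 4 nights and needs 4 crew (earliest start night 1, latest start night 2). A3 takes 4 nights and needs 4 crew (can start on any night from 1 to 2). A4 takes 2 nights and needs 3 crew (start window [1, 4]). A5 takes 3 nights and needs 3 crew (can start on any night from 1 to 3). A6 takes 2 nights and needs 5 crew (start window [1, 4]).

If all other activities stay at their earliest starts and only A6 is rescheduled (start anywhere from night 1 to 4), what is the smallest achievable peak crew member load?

A6@1: n1:22  n2:22  n3:11  n4:8  n5:0 → peak 22
A6@2: n1:17  n2:22  n3:16  n4:8  n5:0 → peak 22
A6@3: n1:17  n2:17  n3:16  n4:13  n5:0 → peak 17
A6@4: n1:17  n2:17  n3:11  n4:13  n5:5 → peak 17
Best is A6@3, peak 17.

17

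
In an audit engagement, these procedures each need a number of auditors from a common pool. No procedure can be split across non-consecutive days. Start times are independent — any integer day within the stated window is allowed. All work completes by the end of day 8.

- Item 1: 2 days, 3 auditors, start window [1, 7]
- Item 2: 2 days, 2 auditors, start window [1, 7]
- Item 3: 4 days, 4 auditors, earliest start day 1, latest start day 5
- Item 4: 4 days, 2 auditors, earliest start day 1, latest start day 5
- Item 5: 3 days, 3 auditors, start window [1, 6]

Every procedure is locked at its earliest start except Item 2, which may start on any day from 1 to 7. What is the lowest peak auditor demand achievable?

Item 2@1: d1:14  d2:14  d3:9  d4:6  d5:0  d6:0  d7:0  d8:0 → peak 14
Item 2@2: d1:12  d2:14  d3:11  d4:6  d5:0  d6:0  d7:0  d8:0 → peak 14
Item 2@3: d1:12  d2:12  d3:11  d4:8  d5:0  d6:0  d7:0  d8:0 → peak 12
Item 2@4: d1:12  d2:12  d3:9  d4:8  d5:2  d6:0  d7:0  d8:0 → peak 12
Item 2@5: d1:12  d2:12  d3:9  d4:6  d5:2  d6:2  d7:0  d8:0 → peak 12
Item 2@6: d1:12  d2:12  d3:9  d4:6  d5:0  d6:2  d7:2  d8:0 → peak 12
Item 2@7: d1:12  d2:12  d3:9  d4:6  d5:0  d6:0  d7:2  d8:2 → peak 12
Best is Item 2@3, peak 12.

12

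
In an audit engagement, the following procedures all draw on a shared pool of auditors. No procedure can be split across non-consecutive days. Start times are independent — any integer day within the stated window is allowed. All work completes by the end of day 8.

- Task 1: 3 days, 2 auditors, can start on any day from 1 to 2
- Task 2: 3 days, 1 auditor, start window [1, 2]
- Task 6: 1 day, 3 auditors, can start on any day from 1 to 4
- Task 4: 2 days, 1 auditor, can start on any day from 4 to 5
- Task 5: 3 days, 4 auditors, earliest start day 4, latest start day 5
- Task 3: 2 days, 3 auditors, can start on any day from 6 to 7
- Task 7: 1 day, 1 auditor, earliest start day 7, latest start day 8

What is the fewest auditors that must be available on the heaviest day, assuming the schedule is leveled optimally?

Early-start (Task 1@1, Task 2@1, Task 6@1, Task 4@4, Task 5@4, Task 3@6, Task 7@7) gives peak 7: d1:6  d2:3  d3:3  d4:5  d5:5  d6:7  d7:4  d8:0.
Shift Task 2→2, Task 4→5, Task 3→7.
Schedule Task 1@1, Task 2@2, Task 6@1, Task 4@5, Task 5@4, Task 3@7, Task 7@7: d1:5  d2:3  d3:3  d4:5  d5:5  d6:5  d7:4  d8:3 — peak 5.
Total auditor-days = 33 over 8 days ⇒ peak ≥ ⌈33/8⌉ = 5, so 5 is optimal.

5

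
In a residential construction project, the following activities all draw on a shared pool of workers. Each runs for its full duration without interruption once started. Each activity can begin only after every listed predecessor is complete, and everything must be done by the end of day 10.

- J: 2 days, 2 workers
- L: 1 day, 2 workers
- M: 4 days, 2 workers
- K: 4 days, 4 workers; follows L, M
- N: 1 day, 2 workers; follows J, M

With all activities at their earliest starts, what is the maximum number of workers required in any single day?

6

Early-start schedule: J@1, L@1, M@1, K@5, N@5.
Load per day: day 1: 6, day 2: 4, day 3: 2, day 4: 2, day 5: 6, day 6: 4, day 7: 4, day 8: 4, day 9: 0, day 10: 0.
Peak is 6.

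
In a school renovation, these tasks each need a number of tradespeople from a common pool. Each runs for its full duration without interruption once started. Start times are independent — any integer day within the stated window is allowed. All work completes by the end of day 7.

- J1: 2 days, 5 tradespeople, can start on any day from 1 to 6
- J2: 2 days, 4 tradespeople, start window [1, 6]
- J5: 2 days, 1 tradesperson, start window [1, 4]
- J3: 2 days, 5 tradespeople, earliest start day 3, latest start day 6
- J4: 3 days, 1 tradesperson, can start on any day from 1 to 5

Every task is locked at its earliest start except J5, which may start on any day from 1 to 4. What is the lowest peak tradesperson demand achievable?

10

J5@1: d1:11  d2:11  d3:6  d4:5  d5:0  d6:0  d7:0 → peak 11
J5@2: d1:10  d2:11  d3:7  d4:5  d5:0  d6:0  d7:0 → peak 11
J5@3: d1:10  d2:10  d3:7  d4:6  d5:0  d6:0  d7:0 → peak 10
J5@4: d1:10  d2:10  d3:6  d4:6  d5:1  d6:0  d7:0 → peak 10
Best is J5@3, peak 10.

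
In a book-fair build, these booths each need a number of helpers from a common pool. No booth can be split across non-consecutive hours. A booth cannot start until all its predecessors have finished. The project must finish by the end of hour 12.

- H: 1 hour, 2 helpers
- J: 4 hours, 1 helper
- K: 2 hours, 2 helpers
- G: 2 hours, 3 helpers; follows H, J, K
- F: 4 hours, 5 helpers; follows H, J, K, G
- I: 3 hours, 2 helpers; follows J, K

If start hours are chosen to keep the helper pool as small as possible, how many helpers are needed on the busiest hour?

Early-start (H@1, J@1, K@1, G@5, F@7, I@5) gives peak 7: h1:5  h2:3  h3:1  h4:1  h5:5  h6:5  h7:7  h8:5  h9:5  h10:5  h11:0  h12:0.
Shift F→8.
Schedule H@1, J@1, K@1, G@5, F@8, I@5: h1:5  h2:3  h3:1  h4:1  h5:5  h6:5  h7:2  h8:5  h9:5  h10:5  h11:5  h12:0 — peak 5.

5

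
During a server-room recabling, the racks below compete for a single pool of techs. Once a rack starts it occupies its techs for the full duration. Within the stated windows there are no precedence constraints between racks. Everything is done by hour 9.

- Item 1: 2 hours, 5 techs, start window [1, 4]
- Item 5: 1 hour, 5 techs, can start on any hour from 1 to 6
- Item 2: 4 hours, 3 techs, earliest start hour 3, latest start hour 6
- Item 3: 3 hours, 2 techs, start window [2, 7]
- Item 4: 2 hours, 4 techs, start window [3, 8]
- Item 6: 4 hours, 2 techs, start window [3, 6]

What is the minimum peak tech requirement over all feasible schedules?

7

Early-start (Item 1@1, Item 5@1, Item 2@3, Item 3@2, Item 4@3, Item 6@3) gives peak 11: h1:10  h2:7  h3:11  h4:11  h5:5  h6:5  h7:0  h8:0  h9:0.
Shift Item 5→3, Item 2→4, Item 4→8, Item 6→4.
Schedule Item 1@1, Item 5@3, Item 2@4, Item 3@2, Item 4@8, Item 6@4: h1:5  h2:7  h3:7  h4:7  h5:5  h6:5  h7:5  h8:4  h9:4 — peak 7.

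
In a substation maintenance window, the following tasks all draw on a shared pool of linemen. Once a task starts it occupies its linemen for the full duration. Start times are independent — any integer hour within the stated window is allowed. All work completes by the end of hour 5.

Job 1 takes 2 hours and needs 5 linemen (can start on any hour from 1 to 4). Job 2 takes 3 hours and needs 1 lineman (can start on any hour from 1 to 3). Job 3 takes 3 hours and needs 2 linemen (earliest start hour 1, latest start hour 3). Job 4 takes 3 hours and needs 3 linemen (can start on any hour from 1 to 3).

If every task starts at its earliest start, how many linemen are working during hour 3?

At early start, hour 3 has: Job 2, Job 3, Job 4.
Demand: 1 + 2 + 3 = 6.

6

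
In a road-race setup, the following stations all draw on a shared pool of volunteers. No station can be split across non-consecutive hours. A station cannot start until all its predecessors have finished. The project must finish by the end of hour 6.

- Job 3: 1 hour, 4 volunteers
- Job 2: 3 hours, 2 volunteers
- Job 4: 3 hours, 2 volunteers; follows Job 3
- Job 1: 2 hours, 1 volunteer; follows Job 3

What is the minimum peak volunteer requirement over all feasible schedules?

4

Early-start (Job 3@1, Job 2@1, Job 4@2, Job 1@2) gives peak 6: h1:6  h2:5  h3:5  h4:2  h5:0  h6:0.
Shift Job 2→2, Job 1→5.
Schedule Job 3@1, Job 2@2, Job 4@2, Job 1@5: h1:4  h2:4  h3:4  h4:4  h5:1  h6:1 — peak 4.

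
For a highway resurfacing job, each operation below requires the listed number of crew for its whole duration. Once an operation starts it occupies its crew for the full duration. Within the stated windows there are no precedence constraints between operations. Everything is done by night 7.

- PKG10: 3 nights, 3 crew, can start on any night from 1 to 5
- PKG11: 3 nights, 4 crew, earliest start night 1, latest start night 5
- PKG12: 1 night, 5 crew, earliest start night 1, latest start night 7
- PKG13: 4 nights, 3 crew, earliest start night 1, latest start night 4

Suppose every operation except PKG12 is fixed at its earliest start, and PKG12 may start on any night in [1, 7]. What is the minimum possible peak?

10

PKG12@1: n1:15  n2:10  n3:10  n4:3  n5:0  n6:0  n7:0 → peak 15
PKG12@2: n1:10  n2:15  n3:10  n4:3  n5:0  n6:0  n7:0 → peak 15
PKG12@3: n1:10  n2:10  n3:15  n4:3  n5:0  n6:0  n7:0 → peak 15
PKG12@4: n1:10  n2:10  n3:10  n4:8  n5:0  n6:0  n7:0 → peak 10
PKG12@5: n1:10  n2:10  n3:10  n4:3  n5:5  n6:0  n7:0 → peak 10
PKG12@6: n1:10  n2:10  n3:10  n4:3  n5:0  n6:5  n7:0 → peak 10
PKG12@7: n1:10  n2:10  n3:10  n4:3  n5:0  n6:0  n7:5 → peak 10
Best is PKG12@4, peak 10.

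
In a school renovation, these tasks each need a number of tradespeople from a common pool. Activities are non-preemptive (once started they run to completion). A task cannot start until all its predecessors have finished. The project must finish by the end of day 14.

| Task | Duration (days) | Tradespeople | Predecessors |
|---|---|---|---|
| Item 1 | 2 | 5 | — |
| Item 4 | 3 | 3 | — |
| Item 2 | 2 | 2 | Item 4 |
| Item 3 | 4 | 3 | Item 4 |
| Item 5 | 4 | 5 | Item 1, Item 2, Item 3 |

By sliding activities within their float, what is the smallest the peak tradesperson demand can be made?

5

Early-start (Item 1@1, Item 4@1, Item 2@4, Item 3@4, Item 5@8) gives peak 8: d1:8  d2:8  d3:3  d4:5  d5:5  d6:3  d7:3  d8:5  d9:5  d10:5  d11:5  d12:0  d13:0  d14:0.
Shift Item 4→3, Item 2→6, Item 3→6, Item 5→10.
Schedule Item 1@1, Item 4@3, Item 2@6, Item 3@6, Item 5@10: d1:5  d2:5  d3:3  d4:3  d5:3  d6:5  d7:5  d8:3  d9:3  d10:5  d11:5  d12:5  d13:5  d14:0 — peak 5.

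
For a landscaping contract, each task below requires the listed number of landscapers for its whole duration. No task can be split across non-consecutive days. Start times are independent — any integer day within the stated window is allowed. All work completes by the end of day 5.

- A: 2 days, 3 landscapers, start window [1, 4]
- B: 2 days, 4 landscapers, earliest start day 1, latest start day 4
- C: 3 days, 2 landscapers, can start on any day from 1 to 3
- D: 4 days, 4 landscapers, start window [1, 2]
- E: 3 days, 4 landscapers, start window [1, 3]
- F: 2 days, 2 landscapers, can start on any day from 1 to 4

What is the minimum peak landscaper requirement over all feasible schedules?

Early-start (A@1, B@1, C@1, D@1, E@1, F@1) gives peak 19: d1:19  d2:19  d3:10  d4:4  d5:0.
Shift C→3, E→3, F→3.
Schedule A@1, B@1, C@3, D@1, E@3, F@3: d1:11  d2:11  d3:12  d4:12  d5:6 — peak 12.

12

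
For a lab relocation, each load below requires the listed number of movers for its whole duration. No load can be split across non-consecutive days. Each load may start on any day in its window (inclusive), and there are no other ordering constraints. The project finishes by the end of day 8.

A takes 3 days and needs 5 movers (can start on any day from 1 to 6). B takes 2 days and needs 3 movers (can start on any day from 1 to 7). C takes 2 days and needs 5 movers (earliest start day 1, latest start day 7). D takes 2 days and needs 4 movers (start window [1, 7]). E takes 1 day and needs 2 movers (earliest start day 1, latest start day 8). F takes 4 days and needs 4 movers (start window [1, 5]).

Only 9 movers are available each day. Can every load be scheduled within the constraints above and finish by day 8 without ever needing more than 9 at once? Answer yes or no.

yes

Schedule A@1, B@1, C@4, D@3, E@6, F@5: d1:8  d2:8  d3:9  d4:9  d5:9  d6:6  d7:4  d8:4 — peak 9 ≤ 9.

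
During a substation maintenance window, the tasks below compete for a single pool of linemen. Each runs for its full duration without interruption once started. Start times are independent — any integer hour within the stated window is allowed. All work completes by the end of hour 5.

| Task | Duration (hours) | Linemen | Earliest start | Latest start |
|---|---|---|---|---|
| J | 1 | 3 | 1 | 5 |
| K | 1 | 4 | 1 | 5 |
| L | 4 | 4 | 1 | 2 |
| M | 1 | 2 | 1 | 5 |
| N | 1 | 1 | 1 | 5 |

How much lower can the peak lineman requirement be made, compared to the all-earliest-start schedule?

Early-start peak: h1:14  h2:4  h3:4  h4:4  h5:0 ⇒ 14.
Leveled (J@1, K@1, L@2, M@2, N@2): h1:7  h2:7  h3:4  h4:4  h5:4 ⇒ 7.
Reduction 14 − 7 = 7.

7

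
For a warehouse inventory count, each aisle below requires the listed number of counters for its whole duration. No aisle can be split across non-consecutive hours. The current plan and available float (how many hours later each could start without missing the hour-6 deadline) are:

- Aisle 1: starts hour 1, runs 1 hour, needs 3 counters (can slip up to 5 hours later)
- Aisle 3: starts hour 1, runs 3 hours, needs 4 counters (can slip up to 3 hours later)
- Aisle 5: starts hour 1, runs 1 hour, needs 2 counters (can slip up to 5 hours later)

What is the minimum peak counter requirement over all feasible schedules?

4

Early-start (Aisle 1@1, Aisle 3@1, Aisle 5@1) gives peak 9: h1:9  h2:4  h3:4  h4:0  h5:0  h6:0.
Shift Aisle 3→2, Aisle 5→5.
Schedule Aisle 1@1, Aisle 3@2, Aisle 5@5: h1:3  h2:4  h3:4  h4:4  h5:2  h6:0 — peak 4.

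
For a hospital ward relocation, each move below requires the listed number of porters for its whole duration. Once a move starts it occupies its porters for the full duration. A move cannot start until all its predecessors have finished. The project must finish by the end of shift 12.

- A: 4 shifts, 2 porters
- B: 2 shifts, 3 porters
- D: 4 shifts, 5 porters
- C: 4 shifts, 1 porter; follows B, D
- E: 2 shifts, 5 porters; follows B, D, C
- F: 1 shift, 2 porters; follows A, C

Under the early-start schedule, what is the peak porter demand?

Early-start schedule: A@1, B@1, D@1, C@5, E@9, F@9.
Load per shift: shift 1: 10, shift 2: 10, shift 3: 7, shift 4: 7, shift 5: 1, shift 6: 1, shift 7: 1, shift 8: 1, shift 9: 7, shift 10: 5, shift 11: 0, shift 12: 0.
Peak is 10.

10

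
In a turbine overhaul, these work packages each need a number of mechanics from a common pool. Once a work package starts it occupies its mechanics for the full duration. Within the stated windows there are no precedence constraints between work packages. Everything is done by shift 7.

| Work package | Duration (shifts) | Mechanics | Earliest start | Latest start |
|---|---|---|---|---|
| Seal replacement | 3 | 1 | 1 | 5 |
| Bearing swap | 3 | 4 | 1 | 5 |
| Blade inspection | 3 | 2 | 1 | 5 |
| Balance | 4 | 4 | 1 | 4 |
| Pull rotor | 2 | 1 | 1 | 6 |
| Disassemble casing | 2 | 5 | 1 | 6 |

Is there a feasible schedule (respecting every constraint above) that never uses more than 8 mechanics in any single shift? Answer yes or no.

yes

Schedule Seal replacement@1, Bearing swap@3, Blade inspection@1, Balance@4, Pull rotor@6, Disassemble casing@1: s1:8  s2:8  s3:7  s4:8  s5:8  s6:5  s7:5 — peak 8 ≤ 8.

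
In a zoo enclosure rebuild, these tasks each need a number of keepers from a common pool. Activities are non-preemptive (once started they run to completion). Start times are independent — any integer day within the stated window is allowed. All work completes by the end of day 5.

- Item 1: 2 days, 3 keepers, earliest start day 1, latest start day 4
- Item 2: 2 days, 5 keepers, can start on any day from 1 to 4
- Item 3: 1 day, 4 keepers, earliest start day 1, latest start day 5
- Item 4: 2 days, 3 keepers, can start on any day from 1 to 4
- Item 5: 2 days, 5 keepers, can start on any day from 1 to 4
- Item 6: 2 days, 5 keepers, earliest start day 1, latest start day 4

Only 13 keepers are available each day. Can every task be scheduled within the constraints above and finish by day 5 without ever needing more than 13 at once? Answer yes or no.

Schedule Item 1@1, Item 2@1, Item 3@3, Item 4@1, Item 5@3, Item 6@4: d1:11  d2:11  d3:9  d4:10  d5:5 — peak 11 ≤ 13.

yes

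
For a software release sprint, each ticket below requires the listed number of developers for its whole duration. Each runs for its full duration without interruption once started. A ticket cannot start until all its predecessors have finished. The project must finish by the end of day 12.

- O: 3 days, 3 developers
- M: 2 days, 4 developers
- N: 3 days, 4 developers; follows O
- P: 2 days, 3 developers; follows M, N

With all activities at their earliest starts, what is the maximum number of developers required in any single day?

7

Early-start schedule: O@1, M@1, N@4, P@7.
Load per day: day 1: 7, day 2: 7, day 3: 3, day 4: 4, day 5: 4, day 6: 4, day 7: 3, day 8: 3, day 9: 0, day 10: 0, day 11: 0, day 12: 0.
Peak is 7.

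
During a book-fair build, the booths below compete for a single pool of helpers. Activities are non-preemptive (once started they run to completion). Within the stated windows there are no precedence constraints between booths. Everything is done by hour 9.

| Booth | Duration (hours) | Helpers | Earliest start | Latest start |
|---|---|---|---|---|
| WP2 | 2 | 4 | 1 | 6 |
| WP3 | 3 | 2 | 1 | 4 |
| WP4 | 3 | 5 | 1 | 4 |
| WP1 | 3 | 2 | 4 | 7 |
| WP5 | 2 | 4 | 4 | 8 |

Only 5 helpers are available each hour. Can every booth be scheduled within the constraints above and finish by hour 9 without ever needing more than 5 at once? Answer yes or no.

The minimum achievable peak is 6; 5 < 6, so no feasible schedule stays within the cap.

no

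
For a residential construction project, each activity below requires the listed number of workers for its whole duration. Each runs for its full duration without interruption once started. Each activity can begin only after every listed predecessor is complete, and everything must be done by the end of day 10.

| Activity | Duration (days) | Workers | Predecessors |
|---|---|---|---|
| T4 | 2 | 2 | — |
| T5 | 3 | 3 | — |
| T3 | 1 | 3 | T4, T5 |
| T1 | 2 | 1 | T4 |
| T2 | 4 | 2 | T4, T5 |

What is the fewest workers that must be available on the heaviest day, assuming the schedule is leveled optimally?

3

Early-start (T4@1, T5@1, T3@4, T1@3, T2@4) gives peak 6: d1:5  d2:5  d3:4  d4:6  d5:2  d6:2  d7:2  d8:0  d9:0  d10:0.
Shift T5→3, T3→6, T1→7, T2→7.
Schedule T4@1, T5@3, T3@6, T1@7, T2@7: d1:2  d2:2  d3:3  d4:3  d5:3  d6:3  d7:3  d8:3  d9:2  d10:2 — peak 3.
Total worker-days = 26 over 10 days ⇒ peak ≥ ⌈26/10⌉ = 3, so 3 is optimal.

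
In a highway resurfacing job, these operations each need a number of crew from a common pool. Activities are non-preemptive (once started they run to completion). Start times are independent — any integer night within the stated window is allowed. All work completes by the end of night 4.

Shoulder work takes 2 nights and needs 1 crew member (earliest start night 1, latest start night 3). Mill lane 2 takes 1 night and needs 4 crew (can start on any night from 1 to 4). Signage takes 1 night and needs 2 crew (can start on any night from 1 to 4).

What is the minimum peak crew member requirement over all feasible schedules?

4

Early-start (Shoulder work@1, Mill lane 2@1, Signage@1) gives peak 7: n1:7  n2:1  n3:0  n4:0.
Shift Mill lane 2→3.
Schedule Shoulder work@1, Mill lane 2@3, Signage@1: n1:3  n2:1  n3:4  n4:0 — peak 4.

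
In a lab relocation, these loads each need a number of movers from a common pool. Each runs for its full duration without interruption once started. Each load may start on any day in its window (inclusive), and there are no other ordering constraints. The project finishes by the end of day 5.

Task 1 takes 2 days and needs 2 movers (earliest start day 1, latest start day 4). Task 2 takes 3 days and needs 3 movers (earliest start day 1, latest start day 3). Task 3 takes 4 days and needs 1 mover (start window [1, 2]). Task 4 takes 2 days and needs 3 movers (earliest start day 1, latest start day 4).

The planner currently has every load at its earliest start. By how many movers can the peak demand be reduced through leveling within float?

Early-start peak: d1:9  d2:9  d3:4  d4:1  d5:0 ⇒ 9.
Leveled (Task 1@1, Task 2@1, Task 3@1, Task 4@4): d1:6  d2:6  d3:4  d4:4  d5:3 ⇒ 6.
Reduction 9 − 6 = 3.

3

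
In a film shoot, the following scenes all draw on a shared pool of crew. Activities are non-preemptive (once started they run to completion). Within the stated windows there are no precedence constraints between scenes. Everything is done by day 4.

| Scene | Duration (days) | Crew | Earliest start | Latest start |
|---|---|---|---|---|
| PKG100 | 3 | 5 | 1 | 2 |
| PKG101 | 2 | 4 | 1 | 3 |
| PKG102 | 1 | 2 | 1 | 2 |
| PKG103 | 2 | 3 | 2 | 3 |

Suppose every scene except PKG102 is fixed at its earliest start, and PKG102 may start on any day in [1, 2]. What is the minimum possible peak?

PKG102@1: d1:11  d2:12  d3:8  d4:0 → peak 12
PKG102@2: d1:9  d2:14  d3:8  d4:0 → peak 14
Best is PKG102@1, peak 12.

12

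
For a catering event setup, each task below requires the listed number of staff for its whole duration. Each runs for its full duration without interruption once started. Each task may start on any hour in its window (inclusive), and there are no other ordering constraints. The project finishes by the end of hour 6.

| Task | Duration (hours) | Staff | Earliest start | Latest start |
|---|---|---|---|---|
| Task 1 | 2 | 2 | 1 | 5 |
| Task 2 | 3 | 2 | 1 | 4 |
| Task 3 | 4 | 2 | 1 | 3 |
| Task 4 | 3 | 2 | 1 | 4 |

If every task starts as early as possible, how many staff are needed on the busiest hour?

8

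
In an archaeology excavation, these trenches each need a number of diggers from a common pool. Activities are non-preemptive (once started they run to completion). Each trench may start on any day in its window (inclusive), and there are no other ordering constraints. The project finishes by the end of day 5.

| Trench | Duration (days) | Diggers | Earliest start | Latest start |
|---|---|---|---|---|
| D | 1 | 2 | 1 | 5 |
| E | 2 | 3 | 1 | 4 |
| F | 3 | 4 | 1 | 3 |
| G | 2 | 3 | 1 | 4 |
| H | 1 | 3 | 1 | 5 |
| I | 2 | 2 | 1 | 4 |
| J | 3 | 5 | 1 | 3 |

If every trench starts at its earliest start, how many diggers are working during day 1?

At early start, day 1 has: D, E, F, G, H, I, J.
Demand: 2 + 3 + 4 + 3 + 3 + 2 + 5 = 22.

22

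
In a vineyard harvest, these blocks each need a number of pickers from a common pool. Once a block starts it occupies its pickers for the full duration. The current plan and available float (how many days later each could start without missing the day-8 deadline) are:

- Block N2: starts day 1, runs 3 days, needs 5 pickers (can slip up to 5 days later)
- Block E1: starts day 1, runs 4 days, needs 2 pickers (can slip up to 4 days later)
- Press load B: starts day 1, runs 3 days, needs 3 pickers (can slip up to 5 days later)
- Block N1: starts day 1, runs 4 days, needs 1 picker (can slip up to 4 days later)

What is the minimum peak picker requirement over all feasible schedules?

6

Early-start (Block N2@1, Block E1@1, Press load B@1, Block N1@1) gives peak 11: d1:11  d2:11  d3:11  d4:3  d5:0  d6:0  d7:0  d8:0.
Shift Block E1→4, Press load B→4.
Schedule Block N2@1, Block E1@4, Press load B@4, Block N1@1: d1:6  d2:6  d3:6  d4:6  d5:5  d6:5  d7:2  d8:0 — peak 6.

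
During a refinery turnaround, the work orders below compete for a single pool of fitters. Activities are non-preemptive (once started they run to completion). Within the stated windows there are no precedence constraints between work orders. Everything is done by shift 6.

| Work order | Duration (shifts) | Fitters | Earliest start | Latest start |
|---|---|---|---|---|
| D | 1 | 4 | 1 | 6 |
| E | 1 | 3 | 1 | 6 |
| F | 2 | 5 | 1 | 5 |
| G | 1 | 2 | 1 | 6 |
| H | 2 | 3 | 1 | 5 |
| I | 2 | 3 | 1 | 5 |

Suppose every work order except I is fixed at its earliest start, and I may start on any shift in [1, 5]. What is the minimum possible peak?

17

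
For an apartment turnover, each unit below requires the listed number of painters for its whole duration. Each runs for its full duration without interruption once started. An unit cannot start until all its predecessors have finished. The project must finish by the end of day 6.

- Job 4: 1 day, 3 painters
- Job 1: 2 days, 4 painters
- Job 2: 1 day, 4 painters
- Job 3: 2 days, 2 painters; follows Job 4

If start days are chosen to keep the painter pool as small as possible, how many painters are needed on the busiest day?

4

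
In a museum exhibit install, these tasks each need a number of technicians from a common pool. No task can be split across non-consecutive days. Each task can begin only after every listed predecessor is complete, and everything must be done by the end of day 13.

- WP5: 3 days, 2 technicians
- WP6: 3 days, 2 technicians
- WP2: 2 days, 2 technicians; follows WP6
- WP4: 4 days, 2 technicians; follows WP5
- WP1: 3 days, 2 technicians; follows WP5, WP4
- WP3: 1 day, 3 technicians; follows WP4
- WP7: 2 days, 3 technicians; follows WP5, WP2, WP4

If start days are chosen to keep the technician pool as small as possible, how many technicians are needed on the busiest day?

4

Early-start (WP5@1, WP6@1, WP2@4, WP4@4, WP1@8, WP3@8, WP7@8) gives peak 8: d1:4  d2:4  d3:4  d4:4  d5:4  d6:2  d7:2  d8:8  d9:5  d10:2  d11:0  d12:0  d13:0.
Shift WP3→11, WP7→12.
Schedule WP5@1, WP6@1, WP2@4, WP4@4, WP1@8, WP3@11, WP7@12: d1:4  d2:4  d3:4  d4:4  d5:4  d6:2  d7:2  d8:2  d9:2  d10:2  d11:3  d12:3  d13:3 — peak 4.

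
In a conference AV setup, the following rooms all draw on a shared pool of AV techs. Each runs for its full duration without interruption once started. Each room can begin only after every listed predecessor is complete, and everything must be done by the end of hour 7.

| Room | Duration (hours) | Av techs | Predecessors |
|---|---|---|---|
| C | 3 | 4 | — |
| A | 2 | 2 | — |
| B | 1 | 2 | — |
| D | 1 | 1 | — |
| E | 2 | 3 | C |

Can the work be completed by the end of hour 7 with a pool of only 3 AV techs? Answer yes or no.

no

Total AV tech-hours = 25; over 7 hours the average is 25/7 > 3, so some hour must exceed 3.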